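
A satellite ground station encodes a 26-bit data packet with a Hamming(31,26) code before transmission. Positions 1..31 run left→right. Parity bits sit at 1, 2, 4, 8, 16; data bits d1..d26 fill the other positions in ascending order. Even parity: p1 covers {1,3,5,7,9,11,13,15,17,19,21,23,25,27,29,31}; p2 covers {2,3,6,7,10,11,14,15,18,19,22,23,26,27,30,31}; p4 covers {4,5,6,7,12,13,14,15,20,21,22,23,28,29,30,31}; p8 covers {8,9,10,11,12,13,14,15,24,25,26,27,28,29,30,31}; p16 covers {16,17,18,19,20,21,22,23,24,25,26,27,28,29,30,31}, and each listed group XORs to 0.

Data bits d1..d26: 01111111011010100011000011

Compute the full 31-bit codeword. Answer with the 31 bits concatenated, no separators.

1101111011110110010100011000011

Place data at non-parity positions: p1 p2 0 p4 1 1 1 p8 1 1 1 1 0 1 1 p16 0 1 0 1 0 0 0 1 1 0 0 0 0 1 1
p1 (pos 1,3,5,7,9,11,13,15,17,19,21,23,25,27,29,31): XOR of data positions = 0⊕1⊕1⊕1⊕1⊕0⊕1⊕0⊕0⊕0⊕0⊕1⊕0⊕0⊕1 = 1
p2 (pos 2,3,6,7,10,11,14,15,18,19,22,23,26,27,30,31): XOR of data positions = 0⊕1⊕1⊕1⊕1⊕1⊕1⊕1⊕0⊕0⊕0⊕0⊕0⊕1⊕1 = 1
p4 (pos 4,5,6,7,12,13,14,15,20,21,22,23,28,29,30,31): XOR of data positions = 1⊕1⊕1⊕1⊕0⊕1⊕1⊕1⊕0⊕0⊕0⊕0⊕0⊕1⊕1 = 1
p8 (pos 8,9,10,11,12,13,14,15,24,25,26,27,28,29,30,31): XOR of data positions = 1⊕1⊕1⊕1⊕0⊕1⊕1⊕1⊕1⊕0⊕0⊕0⊕0⊕1⊕1 = 0
p16 (pos 16,17,18,19,20,21,22,23,24,25,26,27,28,29,30,31): XOR of data positions = 0⊕1⊕0⊕1⊕0⊕0⊕0⊕1⊕1⊕0⊕0⊕0⊕0⊕1⊕1 = 0
Codeword: 1101111011110110010100011000011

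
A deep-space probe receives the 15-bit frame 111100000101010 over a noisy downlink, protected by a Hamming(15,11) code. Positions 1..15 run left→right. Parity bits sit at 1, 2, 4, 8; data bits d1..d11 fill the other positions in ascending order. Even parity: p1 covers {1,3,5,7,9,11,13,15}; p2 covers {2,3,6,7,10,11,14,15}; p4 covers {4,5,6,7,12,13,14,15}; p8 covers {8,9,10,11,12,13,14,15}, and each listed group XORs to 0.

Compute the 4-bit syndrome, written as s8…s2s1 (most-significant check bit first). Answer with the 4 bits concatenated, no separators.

1100

s1 (pos 1,3,5,7,9,11,13,15): 1⊕1⊕0⊕0⊕0⊕0⊕0⊕0 = 0
s2 (pos 2,3,6,7,10,11,14,15): 1⊕1⊕0⊕0⊕1⊕0⊕1⊕0 = 0
s4 (pos 4,5,6,7,12,13,14,15): 1⊕0⊕0⊕0⊕1⊕0⊕1⊕0 = 1
s8 (pos 8,9,10,11,12,13,14,15): 0⊕0⊕1⊕0⊕1⊕0⊕1⊕0 = 1
Syndrome s8…s1 = 1100 → error at position 12.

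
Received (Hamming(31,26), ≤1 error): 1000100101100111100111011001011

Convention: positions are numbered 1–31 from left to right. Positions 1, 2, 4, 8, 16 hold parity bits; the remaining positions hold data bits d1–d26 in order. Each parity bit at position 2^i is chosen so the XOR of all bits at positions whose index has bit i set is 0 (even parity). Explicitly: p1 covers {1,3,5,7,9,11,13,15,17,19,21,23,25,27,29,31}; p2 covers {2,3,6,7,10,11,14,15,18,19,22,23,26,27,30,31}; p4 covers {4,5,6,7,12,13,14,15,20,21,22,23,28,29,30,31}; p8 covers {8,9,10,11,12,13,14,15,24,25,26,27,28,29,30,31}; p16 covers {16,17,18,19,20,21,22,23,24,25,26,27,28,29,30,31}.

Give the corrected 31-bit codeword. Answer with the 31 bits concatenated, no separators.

s1 (pos 1,3,5,7,9,11,13,15,17,19,21,23,25,27,29,31): 1⊕0⊕1⊕0⊕0⊕1⊕0⊕1⊕1⊕0⊕1⊕0⊕1⊕0⊕0⊕1 = 0
s2 (pos 2,3,6,7,10,11,14,15,18,19,22,23,26,27,30,31): 0⊕0⊕0⊕0⊕1⊕1⊕1⊕1⊕0⊕0⊕1⊕0⊕0⊕0⊕1⊕1 = 1
s4 (pos 4,5,6,7,12,13,14,15,20,21,22,23,28,29,30,31): 0⊕1⊕0⊕0⊕0⊕0⊕1⊕1⊕1⊕1⊕1⊕0⊕1⊕0⊕1⊕1 = 1
s8 (pos 8,9,10,11,12,13,14,15,24,25,26,27,28,29,30,31): 1⊕0⊕1⊕1⊕0⊕0⊕1⊕1⊕1⊕1⊕0⊕0⊕1⊕0⊕1⊕1 = 0
s16 (pos 16,17,18,19,20,21,22,23,24,25,26,27,28,29,30,31): 1⊕1⊕0⊕0⊕1⊕1⊕1⊕0⊕1⊕1⊕0⊕0⊕1⊕0⊕1⊕1 = 0
Syndrome s16…s1 = 00110 → error at position 6.
Flip position 6: 1000100101100111100111011001011 → 1000110101100111100111011001011

1000110101100111100111011001011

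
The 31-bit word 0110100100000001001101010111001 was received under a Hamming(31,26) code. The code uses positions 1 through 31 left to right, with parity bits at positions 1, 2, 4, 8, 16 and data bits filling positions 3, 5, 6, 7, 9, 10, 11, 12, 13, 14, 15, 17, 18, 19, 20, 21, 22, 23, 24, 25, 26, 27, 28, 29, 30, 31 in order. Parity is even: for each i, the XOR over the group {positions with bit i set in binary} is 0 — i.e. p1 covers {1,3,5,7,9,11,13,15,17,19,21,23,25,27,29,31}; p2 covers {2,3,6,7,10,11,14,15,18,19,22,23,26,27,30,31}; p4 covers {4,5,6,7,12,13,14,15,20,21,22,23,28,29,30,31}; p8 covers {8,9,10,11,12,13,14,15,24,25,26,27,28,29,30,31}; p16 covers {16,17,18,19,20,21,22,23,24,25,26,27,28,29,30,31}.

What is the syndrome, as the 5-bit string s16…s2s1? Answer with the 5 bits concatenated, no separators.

s1 (pos 1,3,5,7,9,11,13,15,17,19,21,23,25,27,29,31): 0⊕1⊕1⊕0⊕0⊕0⊕0⊕0⊕0⊕1⊕0⊕0⊕0⊕1⊕0⊕1 = 1
s2 (pos 2,3,6,7,10,11,14,15,18,19,22,23,26,27,30,31): 1⊕1⊕0⊕0⊕0⊕0⊕0⊕0⊕0⊕1⊕1⊕0⊕1⊕1⊕0⊕1 = 1
s4 (pos 4,5,6,7,12,13,14,15,20,21,22,23,28,29,30,31): 0⊕1⊕0⊕0⊕0⊕0⊕0⊕0⊕1⊕0⊕1⊕0⊕1⊕0⊕0⊕1 = 1
s8 (pos 8,9,10,11,12,13,14,15,24,25,26,27,28,29,30,31): 1⊕0⊕0⊕0⊕0⊕0⊕0⊕0⊕1⊕0⊕1⊕1⊕1⊕0⊕0⊕1 = 0
s16 (pos 16,17,18,19,20,21,22,23,24,25,26,27,28,29,30,31): 1⊕0⊕0⊕1⊕1⊕0⊕1⊕0⊕1⊕0⊕1⊕1⊕1⊕0⊕0⊕1 = 1
Syndrome s16…s1 = 10111 → error at position 23.

10111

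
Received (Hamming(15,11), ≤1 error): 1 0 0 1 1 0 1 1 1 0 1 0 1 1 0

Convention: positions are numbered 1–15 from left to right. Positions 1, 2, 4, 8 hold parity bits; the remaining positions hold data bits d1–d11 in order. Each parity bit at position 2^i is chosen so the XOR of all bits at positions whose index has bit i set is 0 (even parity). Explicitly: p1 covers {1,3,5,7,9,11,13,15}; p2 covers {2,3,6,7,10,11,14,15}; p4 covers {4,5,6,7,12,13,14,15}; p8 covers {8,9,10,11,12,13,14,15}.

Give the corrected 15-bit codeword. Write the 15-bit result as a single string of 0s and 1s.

100110111010100

s1 (pos 1,3,5,7,9,11,13,15): 1⊕0⊕1⊕1⊕1⊕1⊕1⊕0 = 0
s2 (pos 2,3,6,7,10,11,14,15): 0⊕0⊕0⊕1⊕0⊕1⊕1⊕0 = 1
s4 (pos 4,5,6,7,12,13,14,15): 1⊕1⊕0⊕1⊕0⊕1⊕1⊕0 = 1
s8 (pos 8,9,10,11,12,13,14,15): 1⊕1⊕0⊕1⊕0⊕1⊕1⊕0 = 1
Syndrome s8…s1 = 1110 → error at position 14.
Flip position 14: 100110111010110 → 100110111010100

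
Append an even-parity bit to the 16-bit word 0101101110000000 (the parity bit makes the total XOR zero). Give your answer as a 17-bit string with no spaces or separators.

01011011100000000

XOR of the 16 data bits: 0⊕1⊕0⊕1⊕1⊕0⊕1⊕1⊕1⊕0⊕0⊕0⊕0⊕0⊕0⊕0 = 0
Parity bit = 0 (so all 17 bits XOR to 0).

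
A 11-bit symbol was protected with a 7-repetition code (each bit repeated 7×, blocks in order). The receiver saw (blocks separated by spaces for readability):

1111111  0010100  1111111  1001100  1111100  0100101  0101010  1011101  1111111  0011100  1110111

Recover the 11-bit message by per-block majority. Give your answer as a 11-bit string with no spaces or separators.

Block 1 (1111111): 7 ones → 1
Block 2 (0010100): 2 ones → 0
Block 3 (1111111): 7 ones → 1
Block 4 (1001100): 3 ones → 0
Block 5 (1111100): 5 ones → 1
Block 6 (0100101): 3 ones → 0
Block 7 (0101010): 3 ones → 0
Block 8 (1011101): 5 ones → 1
Block 9 (1111111): 7 ones → 1
Block 10 (0011100): 3 ones → 0
Block 11 (1110111): 6 ones → 1

10101001101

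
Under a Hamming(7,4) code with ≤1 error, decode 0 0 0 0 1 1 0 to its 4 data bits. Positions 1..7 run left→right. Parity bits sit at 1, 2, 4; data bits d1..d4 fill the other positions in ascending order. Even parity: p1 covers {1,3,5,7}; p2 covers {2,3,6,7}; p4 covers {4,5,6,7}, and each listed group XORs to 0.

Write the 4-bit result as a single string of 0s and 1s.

1110

s1 (pos 1,3,5,7): 0⊕0⊕1⊕0 = 1
s2 (pos 2,3,6,7): 0⊕0⊕1⊕0 = 1
s4 (pos 4,5,6,7): 0⊕1⊕1⊕0 = 0
Syndrome s4…s1 = 011 → error at position 3.
Flip position 3: 0000110 → 0010110
Read data bits from positions 3,5,6,7: 1110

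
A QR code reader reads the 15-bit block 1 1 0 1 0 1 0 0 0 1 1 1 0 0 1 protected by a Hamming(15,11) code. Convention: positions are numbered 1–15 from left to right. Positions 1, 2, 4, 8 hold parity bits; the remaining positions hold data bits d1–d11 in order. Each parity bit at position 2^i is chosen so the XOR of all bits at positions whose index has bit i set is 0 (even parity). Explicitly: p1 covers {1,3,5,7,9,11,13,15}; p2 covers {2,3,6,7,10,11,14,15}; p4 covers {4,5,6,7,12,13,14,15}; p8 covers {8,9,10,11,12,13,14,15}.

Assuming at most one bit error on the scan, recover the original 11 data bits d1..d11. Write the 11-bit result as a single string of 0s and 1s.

10100111001

s1 (pos 1,3,5,7,9,11,13,15): 1⊕0⊕0⊕0⊕0⊕1⊕0⊕1 = 1
s2 (pos 2,3,6,7,10,11,14,15): 1⊕0⊕1⊕0⊕1⊕1⊕0⊕1 = 1
s4 (pos 4,5,6,7,12,13,14,15): 1⊕0⊕1⊕0⊕1⊕0⊕0⊕1 = 0
s8 (pos 8,9,10,11,12,13,14,15): 0⊕0⊕1⊕1⊕1⊕0⊕0⊕1 = 0
Syndrome s8…s1 = 0011 → error at position 3.
Flip position 3: 110101000111001 → 111101000111001
Read data bits from positions 3,5,6,7,9,10,11,12,13,14,15: 10100111001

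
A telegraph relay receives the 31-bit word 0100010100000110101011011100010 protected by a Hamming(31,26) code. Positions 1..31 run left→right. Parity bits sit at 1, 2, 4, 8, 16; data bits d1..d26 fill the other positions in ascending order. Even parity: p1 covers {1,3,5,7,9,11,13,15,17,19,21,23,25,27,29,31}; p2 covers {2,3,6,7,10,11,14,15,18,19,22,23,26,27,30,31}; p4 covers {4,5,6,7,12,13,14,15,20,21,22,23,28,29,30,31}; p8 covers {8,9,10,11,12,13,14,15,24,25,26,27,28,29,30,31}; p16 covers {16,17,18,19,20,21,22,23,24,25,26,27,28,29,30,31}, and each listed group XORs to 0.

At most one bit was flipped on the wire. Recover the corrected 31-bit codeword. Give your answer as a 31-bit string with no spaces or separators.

0100010110000110101011011100010

s1 (pos 1,3,5,7,9,11,13,15,17,19,21,23,25,27,29,31): 0⊕0⊕0⊕0⊕0⊕0⊕0⊕1⊕1⊕1⊕1⊕0⊕1⊕0⊕0⊕0 = 1
s2 (pos 2,3,6,7,10,11,14,15,18,19,22,23,26,27,30,31): 1⊕0⊕1⊕0⊕0⊕0⊕1⊕1⊕0⊕1⊕1⊕0⊕1⊕0⊕1⊕0 = 0
s4 (pos 4,5,6,7,12,13,14,15,20,21,22,23,28,29,30,31): 0⊕0⊕1⊕0⊕0⊕0⊕1⊕1⊕0⊕1⊕1⊕0⊕0⊕0⊕1⊕0 = 0
s8 (pos 8,9,10,11,12,13,14,15,24,25,26,27,28,29,30,31): 1⊕0⊕0⊕0⊕0⊕0⊕1⊕1⊕1⊕1⊕1⊕0⊕0⊕0⊕1⊕0 = 1
s16 (pos 16,17,18,19,20,21,22,23,24,25,26,27,28,29,30,31): 0⊕1⊕0⊕1⊕0⊕1⊕1⊕0⊕1⊕1⊕1⊕0⊕0⊕0⊕1⊕0 = 0
Syndrome s16…s1 = 01001 → error at position 9.
Flip position 9: 0100010100000110101011011100010 → 0100010110000110101011011100010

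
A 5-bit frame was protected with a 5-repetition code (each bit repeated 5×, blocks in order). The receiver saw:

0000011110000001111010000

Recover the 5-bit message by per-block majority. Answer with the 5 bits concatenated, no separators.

01010

Block 1 (00000): 0 ones → 0
Block 2 (11110): 4 ones → 1
Block 3 (00000): 0 ones → 0
Block 4 (11110): 4 ones → 1
Block 5 (10000): 1 one → 0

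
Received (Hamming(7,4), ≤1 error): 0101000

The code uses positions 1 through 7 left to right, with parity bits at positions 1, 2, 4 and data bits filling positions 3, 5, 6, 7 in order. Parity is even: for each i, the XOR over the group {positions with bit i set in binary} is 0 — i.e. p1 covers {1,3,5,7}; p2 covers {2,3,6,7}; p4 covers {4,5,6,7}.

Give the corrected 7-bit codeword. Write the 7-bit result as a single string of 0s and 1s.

s1 (pos 1,3,5,7): 0⊕0⊕0⊕0 = 0
s2 (pos 2,3,6,7): 1⊕0⊕0⊕0 = 1
s4 (pos 4,5,6,7): 1⊕0⊕0⊕0 = 1
Syndrome s4…s1 = 110 → error at position 6.
Flip position 6: 0101000 → 0101010

0101010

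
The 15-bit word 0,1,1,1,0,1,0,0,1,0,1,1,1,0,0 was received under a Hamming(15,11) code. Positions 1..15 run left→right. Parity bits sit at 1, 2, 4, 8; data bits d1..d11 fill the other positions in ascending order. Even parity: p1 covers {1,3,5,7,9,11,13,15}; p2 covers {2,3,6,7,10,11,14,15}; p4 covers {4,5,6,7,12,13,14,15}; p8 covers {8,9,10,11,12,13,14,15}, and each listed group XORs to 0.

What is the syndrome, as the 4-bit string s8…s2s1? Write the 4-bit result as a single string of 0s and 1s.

s1 (pos 1,3,5,7,9,11,13,15): 0⊕1⊕0⊕0⊕1⊕1⊕1⊕0 = 0
s2 (pos 2,3,6,7,10,11,14,15): 1⊕1⊕1⊕0⊕0⊕1⊕0⊕0 = 0
s4 (pos 4,5,6,7,12,13,14,15): 1⊕0⊕1⊕0⊕1⊕1⊕0⊕0 = 0
s8 (pos 8,9,10,11,12,13,14,15): 0⊕1⊕0⊕1⊕1⊕1⊕0⊕0 = 0
Syndrome s8…s1 = 0000 → no error.

0000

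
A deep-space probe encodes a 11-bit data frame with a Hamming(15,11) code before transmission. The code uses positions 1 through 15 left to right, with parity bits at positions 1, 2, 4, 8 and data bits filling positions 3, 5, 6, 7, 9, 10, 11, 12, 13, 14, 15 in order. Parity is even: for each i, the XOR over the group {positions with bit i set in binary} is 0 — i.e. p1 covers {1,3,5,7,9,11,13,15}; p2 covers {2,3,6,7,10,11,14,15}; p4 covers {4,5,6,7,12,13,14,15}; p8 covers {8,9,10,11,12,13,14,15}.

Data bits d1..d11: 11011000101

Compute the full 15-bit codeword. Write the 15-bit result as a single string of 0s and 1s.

Place data at non-parity positions: p1 p2 1 p4 1 0 1 p8 1 0 0 0 1 0 1
p1 (pos 1,3,5,7,9,11,13,15): XOR of data positions = 1⊕1⊕1⊕1⊕0⊕1⊕1 = 0
p2 (pos 2,3,6,7,10,11,14,15): XOR of data positions = 1⊕0⊕1⊕0⊕0⊕0⊕1 = 1
p4 (pos 4,5,6,7,12,13,14,15): XOR of data positions = 1⊕0⊕1⊕0⊕1⊕0⊕1 = 0
p8 (pos 8,9,10,11,12,13,14,15): XOR of data positions = 1⊕0⊕0⊕0⊕1⊕0⊕1 = 1
Codeword: 011010111000101

011010111000101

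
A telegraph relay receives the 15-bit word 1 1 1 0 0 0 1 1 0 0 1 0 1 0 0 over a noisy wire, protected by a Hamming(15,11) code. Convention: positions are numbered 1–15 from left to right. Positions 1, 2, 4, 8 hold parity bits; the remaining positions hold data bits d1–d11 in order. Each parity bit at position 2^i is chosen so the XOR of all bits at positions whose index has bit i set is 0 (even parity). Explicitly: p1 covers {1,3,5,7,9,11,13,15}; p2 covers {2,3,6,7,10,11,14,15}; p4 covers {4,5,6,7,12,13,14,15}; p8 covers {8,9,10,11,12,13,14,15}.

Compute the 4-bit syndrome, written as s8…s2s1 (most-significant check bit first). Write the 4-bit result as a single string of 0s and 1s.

s1 (pos 1,3,5,7,9,11,13,15): 1⊕1⊕0⊕1⊕0⊕1⊕1⊕0 = 1
s2 (pos 2,3,6,7,10,11,14,15): 1⊕1⊕0⊕1⊕0⊕1⊕0⊕0 = 0
s4 (pos 4,5,6,7,12,13,14,15): 0⊕0⊕0⊕1⊕0⊕1⊕0⊕0 = 0
s8 (pos 8,9,10,11,12,13,14,15): 1⊕0⊕0⊕1⊕0⊕1⊕0⊕0 = 1
Syndrome s8…s1 = 1001 → error at position 9.

1001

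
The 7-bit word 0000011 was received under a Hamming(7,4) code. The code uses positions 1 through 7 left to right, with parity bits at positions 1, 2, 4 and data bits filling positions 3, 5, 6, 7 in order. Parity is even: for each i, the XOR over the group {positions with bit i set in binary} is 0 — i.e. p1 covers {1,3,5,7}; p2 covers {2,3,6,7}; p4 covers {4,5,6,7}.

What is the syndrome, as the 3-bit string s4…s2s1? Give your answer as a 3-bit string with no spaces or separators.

001

s1 (pos 1,3,5,7): 0⊕0⊕0⊕1 = 1
s2 (pos 2,3,6,7): 0⊕0⊕1⊕1 = 0
s4 (pos 4,5,6,7): 0⊕0⊕1⊕1 = 0
Syndrome s4…s1 = 001 → error at position 1.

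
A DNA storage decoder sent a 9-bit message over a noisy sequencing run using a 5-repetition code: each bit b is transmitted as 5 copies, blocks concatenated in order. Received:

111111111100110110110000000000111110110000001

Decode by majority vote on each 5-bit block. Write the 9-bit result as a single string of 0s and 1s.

Block 1 (11111): 5 ones → 1
Block 2 (11111): 5 ones → 1
Block 3 (00110): 2 ones → 0
Block 4 (11011): 4 ones → 1
Block 5 (00000): 0 ones → 0
Block 6 (00000): 0 ones → 0
Block 7 (11111): 5 ones → 1
Block 8 (01100): 2 ones → 0
Block 9 (00001): 1 one → 0

110100100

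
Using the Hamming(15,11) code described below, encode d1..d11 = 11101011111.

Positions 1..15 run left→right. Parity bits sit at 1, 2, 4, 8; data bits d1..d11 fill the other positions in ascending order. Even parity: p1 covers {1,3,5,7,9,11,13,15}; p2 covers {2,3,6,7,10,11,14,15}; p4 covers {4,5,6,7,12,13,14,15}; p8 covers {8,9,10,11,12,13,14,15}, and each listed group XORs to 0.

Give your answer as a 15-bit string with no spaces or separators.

Place data at non-parity positions: p1 p2 1 p4 1 1 0 p8 1 0 1 1 1 1 1
p1 (pos 1,3,5,7,9,11,13,15): XOR of data positions = 1⊕1⊕0⊕1⊕1⊕1⊕1 = 0
p2 (pos 2,3,6,7,10,11,14,15): XOR of data positions = 1⊕1⊕0⊕0⊕1⊕1⊕1 = 1
p4 (pos 4,5,6,7,12,13,14,15): XOR of data positions = 1⊕1⊕0⊕1⊕1⊕1⊕1 = 0
p8 (pos 8,9,10,11,12,13,14,15): XOR of data positions = 1⊕0⊕1⊕1⊕1⊕1⊕1 = 0
Codeword: 011011001011111

011011001011111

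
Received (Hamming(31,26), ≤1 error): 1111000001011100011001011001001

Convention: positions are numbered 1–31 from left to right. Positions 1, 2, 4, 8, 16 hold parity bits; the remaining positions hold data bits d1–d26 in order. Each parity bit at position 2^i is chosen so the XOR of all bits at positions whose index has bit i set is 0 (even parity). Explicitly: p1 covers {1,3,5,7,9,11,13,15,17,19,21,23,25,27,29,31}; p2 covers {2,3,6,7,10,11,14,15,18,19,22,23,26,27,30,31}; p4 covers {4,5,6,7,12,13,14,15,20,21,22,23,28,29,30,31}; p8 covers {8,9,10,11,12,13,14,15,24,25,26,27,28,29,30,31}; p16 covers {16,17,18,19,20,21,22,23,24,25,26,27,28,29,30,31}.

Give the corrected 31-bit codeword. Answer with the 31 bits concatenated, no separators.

1111000001011100011101011001001

s1 (pos 1,3,5,7,9,11,13,15,17,19,21,23,25,27,29,31): 1⊕1⊕0⊕0⊕0⊕0⊕1⊕0⊕0⊕1⊕0⊕0⊕1⊕0⊕0⊕1 = 0
s2 (pos 2,3,6,7,10,11,14,15,18,19,22,23,26,27,30,31): 1⊕1⊕0⊕0⊕1⊕0⊕1⊕0⊕1⊕1⊕1⊕0⊕0⊕0⊕0⊕1 = 0
s4 (pos 4,5,6,7,12,13,14,15,20,21,22,23,28,29,30,31): 1⊕0⊕0⊕0⊕1⊕1⊕1⊕0⊕0⊕0⊕1⊕0⊕1⊕0⊕0⊕1 = 1
s8 (pos 8,9,10,11,12,13,14,15,24,25,26,27,28,29,30,31): 0⊕0⊕1⊕0⊕1⊕1⊕1⊕0⊕1⊕1⊕0⊕0⊕1⊕0⊕0⊕1 = 0
s16 (pos 16,17,18,19,20,21,22,23,24,25,26,27,28,29,30,31): 0⊕0⊕1⊕1⊕0⊕0⊕1⊕0⊕1⊕1⊕0⊕0⊕1⊕0⊕0⊕1 = 1
Syndrome s16…s1 = 10100 → error at position 20.
Flip position 20: 1111000001011100011001011001001 → 1111000001011100011101011001001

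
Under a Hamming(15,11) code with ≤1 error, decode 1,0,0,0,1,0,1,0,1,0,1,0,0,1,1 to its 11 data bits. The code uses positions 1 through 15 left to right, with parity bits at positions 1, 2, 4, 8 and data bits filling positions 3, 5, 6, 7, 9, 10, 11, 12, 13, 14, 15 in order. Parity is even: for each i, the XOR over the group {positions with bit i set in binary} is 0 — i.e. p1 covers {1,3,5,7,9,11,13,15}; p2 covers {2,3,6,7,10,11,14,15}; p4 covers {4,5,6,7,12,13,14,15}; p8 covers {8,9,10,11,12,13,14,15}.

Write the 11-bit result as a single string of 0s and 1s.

01011010011

s1 (pos 1,3,5,7,9,11,13,15): 1⊕0⊕1⊕1⊕1⊕1⊕0⊕1 = 0
s2 (pos 2,3,6,7,10,11,14,15): 0⊕0⊕0⊕1⊕0⊕1⊕1⊕1 = 0
s4 (pos 4,5,6,7,12,13,14,15): 0⊕1⊕0⊕1⊕0⊕0⊕1⊕1 = 0
s8 (pos 8,9,10,11,12,13,14,15): 0⊕1⊕0⊕1⊕0⊕0⊕1⊕1 = 0
Syndrome s8…s1 = 0000 → no error.
Read data bits from positions 3,5,6,7,9,10,11,12,13,14,15: 01011010011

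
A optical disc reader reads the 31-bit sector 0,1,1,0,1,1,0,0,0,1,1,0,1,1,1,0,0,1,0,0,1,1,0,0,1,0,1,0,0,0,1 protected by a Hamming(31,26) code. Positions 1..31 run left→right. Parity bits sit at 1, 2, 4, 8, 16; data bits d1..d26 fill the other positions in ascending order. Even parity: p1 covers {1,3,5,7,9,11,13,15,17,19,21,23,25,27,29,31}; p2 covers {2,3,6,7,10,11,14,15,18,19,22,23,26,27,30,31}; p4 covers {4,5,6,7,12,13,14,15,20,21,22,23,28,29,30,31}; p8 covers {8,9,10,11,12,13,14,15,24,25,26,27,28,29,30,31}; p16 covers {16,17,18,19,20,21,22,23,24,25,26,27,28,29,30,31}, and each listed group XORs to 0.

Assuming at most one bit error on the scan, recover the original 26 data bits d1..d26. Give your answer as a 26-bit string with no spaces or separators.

01100110111010011001010001

s1 (pos 1,3,5,7,9,11,13,15,17,19,21,23,25,27,29,31): 0⊕1⊕1⊕0⊕0⊕1⊕1⊕1⊕0⊕0⊕1⊕0⊕1⊕1⊕0⊕1 = 1
s2 (pos 2,3,6,7,10,11,14,15,18,19,22,23,26,27,30,31): 1⊕1⊕1⊕0⊕1⊕1⊕1⊕1⊕1⊕0⊕1⊕0⊕0⊕1⊕0⊕1 = 1
s4 (pos 4,5,6,7,12,13,14,15,20,21,22,23,28,29,30,31): 0⊕1⊕1⊕0⊕0⊕1⊕1⊕1⊕0⊕1⊕1⊕0⊕0⊕0⊕0⊕1 = 0
s8 (pos 8,9,10,11,12,13,14,15,24,25,26,27,28,29,30,31): 0⊕0⊕1⊕1⊕0⊕1⊕1⊕1⊕0⊕1⊕0⊕1⊕0⊕0⊕0⊕1 = 0
s16 (pos 16,17,18,19,20,21,22,23,24,25,26,27,28,29,30,31): 0⊕0⊕1⊕0⊕0⊕1⊕1⊕0⊕0⊕1⊕0⊕1⊕0⊕0⊕0⊕1 = 0
Syndrome s16…s1 = 00011 → error at position 3.
Flip position 3: 0110110001101110010011001010001 → 0100110001101110010011001010001
Read data bits from positions 3,5,6,7,9,10,11,12,13,14,15,17,18,19,20,21,22,23,24,25,26,27,28,29,30,31: 01100110111010011001010001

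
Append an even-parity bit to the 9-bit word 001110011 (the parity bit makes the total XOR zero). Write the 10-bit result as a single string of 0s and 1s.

0011100111

XOR of the 9 data bits: 0⊕0⊕1⊕1⊕1⊕0⊕0⊕1⊕1 = 1
Parity bit = 1 (so all 10 bits XOR to 0).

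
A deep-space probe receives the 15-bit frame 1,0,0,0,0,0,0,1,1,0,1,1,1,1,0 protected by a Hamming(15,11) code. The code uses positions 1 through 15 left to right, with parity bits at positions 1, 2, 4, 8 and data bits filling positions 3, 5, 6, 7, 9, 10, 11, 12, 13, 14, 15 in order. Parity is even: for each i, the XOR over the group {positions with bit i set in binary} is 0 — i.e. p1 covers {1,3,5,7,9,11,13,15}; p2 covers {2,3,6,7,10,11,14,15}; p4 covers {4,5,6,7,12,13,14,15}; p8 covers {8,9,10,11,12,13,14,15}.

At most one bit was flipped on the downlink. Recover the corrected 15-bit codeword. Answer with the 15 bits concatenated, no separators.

s1 (pos 1,3,5,7,9,11,13,15): 1⊕0⊕0⊕0⊕1⊕1⊕1⊕0 = 0
s2 (pos 2,3,6,7,10,11,14,15): 0⊕0⊕0⊕0⊕0⊕1⊕1⊕0 = 0
s4 (pos 4,5,6,7,12,13,14,15): 0⊕0⊕0⊕0⊕1⊕1⊕1⊕0 = 1
s8 (pos 8,9,10,11,12,13,14,15): 1⊕1⊕0⊕1⊕1⊕1⊕1⊕0 = 0
Syndrome s8…s1 = 0100 → error at position 4.
Flip position 4: 100000011011110 → 100100011011110

100100011011110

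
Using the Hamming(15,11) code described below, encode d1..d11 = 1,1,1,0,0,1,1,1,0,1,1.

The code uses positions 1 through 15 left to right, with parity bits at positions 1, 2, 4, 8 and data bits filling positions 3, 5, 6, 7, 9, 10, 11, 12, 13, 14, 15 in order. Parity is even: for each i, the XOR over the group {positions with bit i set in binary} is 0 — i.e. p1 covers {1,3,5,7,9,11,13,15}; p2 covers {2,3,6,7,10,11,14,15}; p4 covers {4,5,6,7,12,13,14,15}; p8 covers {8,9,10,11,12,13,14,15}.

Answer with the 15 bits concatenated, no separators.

001111010111011

Place data at non-parity positions: p1 p2 1 p4 1 1 0 p8 0 1 1 1 0 1 1
p1 (pos 1,3,5,7,9,11,13,15): XOR of data positions = 1⊕1⊕0⊕0⊕1⊕0⊕1 = 0
p2 (pos 2,3,6,7,10,11,14,15): XOR of data positions = 1⊕1⊕0⊕1⊕1⊕1⊕1 = 0
p4 (pos 4,5,6,7,12,13,14,15): XOR of data positions = 1⊕1⊕0⊕1⊕0⊕1⊕1 = 1
p8 (pos 8,9,10,11,12,13,14,15): XOR of data positions = 0⊕1⊕1⊕1⊕0⊕1⊕1 = 1
Codeword: 001111010111011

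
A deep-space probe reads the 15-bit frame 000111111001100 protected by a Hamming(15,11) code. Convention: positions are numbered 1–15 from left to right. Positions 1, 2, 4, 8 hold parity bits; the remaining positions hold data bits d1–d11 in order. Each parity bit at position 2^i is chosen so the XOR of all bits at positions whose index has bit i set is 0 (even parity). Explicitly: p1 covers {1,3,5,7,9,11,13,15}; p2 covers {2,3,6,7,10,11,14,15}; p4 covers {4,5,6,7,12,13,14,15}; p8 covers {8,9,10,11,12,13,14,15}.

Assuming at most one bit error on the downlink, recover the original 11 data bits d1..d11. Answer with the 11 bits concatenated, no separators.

s1 (pos 1,3,5,7,9,11,13,15): 0⊕0⊕1⊕1⊕1⊕0⊕1⊕0 = 0
s2 (pos 2,3,6,7,10,11,14,15): 0⊕0⊕1⊕1⊕0⊕0⊕0⊕0 = 0
s4 (pos 4,5,6,7,12,13,14,15): 1⊕1⊕1⊕1⊕1⊕1⊕0⊕0 = 0
s8 (pos 8,9,10,11,12,13,14,15): 1⊕1⊕0⊕0⊕1⊕1⊕0⊕0 = 0
Syndrome s8…s1 = 0000 → no error.
Read data bits from positions 3,5,6,7,9,10,11,12,13,14,15: 01111001100

01111001100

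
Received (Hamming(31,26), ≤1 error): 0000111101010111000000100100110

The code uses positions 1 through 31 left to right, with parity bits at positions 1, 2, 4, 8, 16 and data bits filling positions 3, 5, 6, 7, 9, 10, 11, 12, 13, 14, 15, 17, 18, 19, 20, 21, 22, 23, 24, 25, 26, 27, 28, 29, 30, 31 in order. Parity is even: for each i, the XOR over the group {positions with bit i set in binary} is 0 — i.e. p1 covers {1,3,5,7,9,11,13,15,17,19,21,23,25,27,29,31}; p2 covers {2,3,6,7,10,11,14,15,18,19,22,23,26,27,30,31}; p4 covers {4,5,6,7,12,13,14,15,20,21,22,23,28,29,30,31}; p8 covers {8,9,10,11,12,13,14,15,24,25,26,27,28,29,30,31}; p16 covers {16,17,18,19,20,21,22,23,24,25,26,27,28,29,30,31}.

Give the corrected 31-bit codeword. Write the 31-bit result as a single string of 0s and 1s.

0000111101010111000010100100110

s1 (pos 1,3,5,7,9,11,13,15,17,19,21,23,25,27,29,31): 0⊕0⊕1⊕1⊕0⊕0⊕0⊕1⊕0⊕0⊕0⊕1⊕0⊕0⊕1⊕0 = 1
s2 (pos 2,3,6,7,10,11,14,15,18,19,22,23,26,27,30,31): 0⊕0⊕1⊕1⊕1⊕0⊕1⊕1⊕0⊕0⊕0⊕1⊕1⊕0⊕1⊕0 = 0
s4 (pos 4,5,6,7,12,13,14,15,20,21,22,23,28,29,30,31): 0⊕1⊕1⊕1⊕1⊕0⊕1⊕1⊕0⊕0⊕0⊕1⊕0⊕1⊕1⊕0 = 1
s8 (pos 8,9,10,11,12,13,14,15,24,25,26,27,28,29,30,31): 1⊕0⊕1⊕0⊕1⊕0⊕1⊕1⊕0⊕0⊕1⊕0⊕0⊕1⊕1⊕0 = 0
s16 (pos 16,17,18,19,20,21,22,23,24,25,26,27,28,29,30,31): 1⊕0⊕0⊕0⊕0⊕0⊕0⊕1⊕0⊕0⊕1⊕0⊕0⊕1⊕1⊕0 = 1
Syndrome s16…s1 = 10101 → error at position 21.
Flip position 21: 0000111101010111000000100100110 → 0000111101010111000010100100110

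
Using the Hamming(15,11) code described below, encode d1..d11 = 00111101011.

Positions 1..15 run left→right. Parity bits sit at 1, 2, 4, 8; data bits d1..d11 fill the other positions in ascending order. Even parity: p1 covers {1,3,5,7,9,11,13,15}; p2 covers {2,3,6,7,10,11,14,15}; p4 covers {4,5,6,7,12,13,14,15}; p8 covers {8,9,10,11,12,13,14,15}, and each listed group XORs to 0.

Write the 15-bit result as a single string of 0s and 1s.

110101111101011

Place data at non-parity positions: p1 p2 0 p4 0 1 1 p8 1 1 0 1 0 1 1
p1 (pos 1,3,5,7,9,11,13,15): XOR of data positions = 0⊕0⊕1⊕1⊕0⊕0⊕1 = 1
p2 (pos 2,3,6,7,10,11,14,15): XOR of data positions = 0⊕1⊕1⊕1⊕0⊕1⊕1 = 1
p4 (pos 4,5,6,7,12,13,14,15): XOR of data positions = 0⊕1⊕1⊕1⊕0⊕1⊕1 = 1
p8 (pos 8,9,10,11,12,13,14,15): XOR of data positions = 1⊕1⊕0⊕1⊕0⊕1⊕1 = 1
Codeword: 110101111101011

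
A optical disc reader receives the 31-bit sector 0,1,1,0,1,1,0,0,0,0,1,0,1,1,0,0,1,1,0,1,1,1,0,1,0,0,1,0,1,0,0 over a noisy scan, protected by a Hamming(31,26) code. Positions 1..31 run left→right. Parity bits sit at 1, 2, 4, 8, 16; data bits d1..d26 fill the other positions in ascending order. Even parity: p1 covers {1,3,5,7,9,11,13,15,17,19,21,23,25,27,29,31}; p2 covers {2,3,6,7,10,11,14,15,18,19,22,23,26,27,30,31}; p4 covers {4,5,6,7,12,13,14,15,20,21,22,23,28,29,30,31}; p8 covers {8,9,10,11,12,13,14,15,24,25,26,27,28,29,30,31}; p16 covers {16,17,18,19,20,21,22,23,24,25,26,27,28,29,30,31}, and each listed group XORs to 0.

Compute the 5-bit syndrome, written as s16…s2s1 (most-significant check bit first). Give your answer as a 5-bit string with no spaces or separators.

00000

s1 (pos 1,3,5,7,9,11,13,15,17,19,21,23,25,27,29,31): 0⊕1⊕1⊕0⊕0⊕1⊕1⊕0⊕1⊕0⊕1⊕0⊕0⊕1⊕1⊕0 = 0
s2 (pos 2,3,6,7,10,11,14,15,18,19,22,23,26,27,30,31): 1⊕1⊕1⊕0⊕0⊕1⊕1⊕0⊕1⊕0⊕1⊕0⊕0⊕1⊕0⊕0 = 0
s4 (pos 4,5,6,7,12,13,14,15,20,21,22,23,28,29,30,31): 0⊕1⊕1⊕0⊕0⊕1⊕1⊕0⊕1⊕1⊕1⊕0⊕0⊕1⊕0⊕0 = 0
s8 (pos 8,9,10,11,12,13,14,15,24,25,26,27,28,29,30,31): 0⊕0⊕0⊕1⊕0⊕1⊕1⊕0⊕1⊕0⊕0⊕1⊕0⊕1⊕0⊕0 = 0
s16 (pos 16,17,18,19,20,21,22,23,24,25,26,27,28,29,30,31): 0⊕1⊕1⊕0⊕1⊕1⊕1⊕0⊕1⊕0⊕0⊕1⊕0⊕1⊕0⊕0 = 0
Syndrome s16…s1 = 00000 → no error.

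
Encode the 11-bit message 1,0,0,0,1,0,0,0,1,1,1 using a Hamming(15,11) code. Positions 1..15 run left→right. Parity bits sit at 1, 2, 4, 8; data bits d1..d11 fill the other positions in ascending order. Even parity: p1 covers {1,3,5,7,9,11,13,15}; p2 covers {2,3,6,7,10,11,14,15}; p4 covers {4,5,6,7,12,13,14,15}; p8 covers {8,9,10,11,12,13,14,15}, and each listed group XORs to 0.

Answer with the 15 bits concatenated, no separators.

Place data at non-parity positions: p1 p2 1 p4 0 0 0 p8 1 0 0 0 1 1 1
p1 (pos 1,3,5,7,9,11,13,15): XOR of data positions = 1⊕0⊕0⊕1⊕0⊕1⊕1 = 0
p2 (pos 2,3,6,7,10,11,14,15): XOR of data positions = 1⊕0⊕0⊕0⊕0⊕1⊕1 = 1
p4 (pos 4,5,6,7,12,13,14,15): XOR of data positions = 0⊕0⊕0⊕0⊕1⊕1⊕1 = 1
p8 (pos 8,9,10,11,12,13,14,15): XOR of data positions = 1⊕0⊕0⊕0⊕1⊕1⊕1 = 0
Codeword: 011100001000111

011100001000111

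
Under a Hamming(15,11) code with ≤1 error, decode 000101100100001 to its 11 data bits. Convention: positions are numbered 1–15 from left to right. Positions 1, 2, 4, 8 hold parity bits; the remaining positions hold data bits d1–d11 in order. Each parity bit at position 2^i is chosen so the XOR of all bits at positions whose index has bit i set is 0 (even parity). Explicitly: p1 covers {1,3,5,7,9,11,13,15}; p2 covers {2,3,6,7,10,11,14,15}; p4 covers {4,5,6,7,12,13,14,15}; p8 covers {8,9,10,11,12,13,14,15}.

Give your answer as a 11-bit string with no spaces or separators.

s1 (pos 1,3,5,7,9,11,13,15): 0⊕0⊕0⊕1⊕0⊕0⊕0⊕1 = 0
s2 (pos 2,3,6,7,10,11,14,15): 0⊕0⊕1⊕1⊕1⊕0⊕0⊕1 = 0
s4 (pos 4,5,6,7,12,13,14,15): 1⊕0⊕1⊕1⊕0⊕0⊕0⊕1 = 0
s8 (pos 8,9,10,11,12,13,14,15): 0⊕0⊕1⊕0⊕0⊕0⊕0⊕1 = 0
Syndrome s8…s1 = 0000 → no error.
Read data bits from positions 3,5,6,7,9,10,11,12,13,14,15: 00110100001

00110100001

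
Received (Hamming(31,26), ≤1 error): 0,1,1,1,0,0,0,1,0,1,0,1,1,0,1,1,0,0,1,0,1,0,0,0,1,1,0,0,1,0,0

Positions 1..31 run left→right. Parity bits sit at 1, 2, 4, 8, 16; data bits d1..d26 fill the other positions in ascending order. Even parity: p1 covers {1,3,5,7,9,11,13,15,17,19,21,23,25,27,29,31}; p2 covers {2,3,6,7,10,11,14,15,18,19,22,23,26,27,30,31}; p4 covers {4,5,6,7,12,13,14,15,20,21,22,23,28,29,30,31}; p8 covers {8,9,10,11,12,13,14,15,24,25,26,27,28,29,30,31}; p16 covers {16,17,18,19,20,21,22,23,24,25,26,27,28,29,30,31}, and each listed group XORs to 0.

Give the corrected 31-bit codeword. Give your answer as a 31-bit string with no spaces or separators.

1111000101011011001010001100100

s1 (pos 1,3,5,7,9,11,13,15,17,19,21,23,25,27,29,31): 0⊕1⊕0⊕0⊕0⊕0⊕1⊕1⊕0⊕1⊕1⊕0⊕1⊕0⊕1⊕0 = 1
s2 (pos 2,3,6,7,10,11,14,15,18,19,22,23,26,27,30,31): 1⊕1⊕0⊕0⊕1⊕0⊕0⊕1⊕0⊕1⊕0⊕0⊕1⊕0⊕0⊕0 = 0
s4 (pos 4,5,6,7,12,13,14,15,20,21,22,23,28,29,30,31): 1⊕0⊕0⊕0⊕1⊕1⊕0⊕1⊕0⊕1⊕0⊕0⊕0⊕1⊕0⊕0 = 0
s8 (pos 8,9,10,11,12,13,14,15,24,25,26,27,28,29,30,31): 1⊕0⊕1⊕0⊕1⊕1⊕0⊕1⊕0⊕1⊕1⊕0⊕0⊕1⊕0⊕0 = 0
s16 (pos 16,17,18,19,20,21,22,23,24,25,26,27,28,29,30,31): 1⊕0⊕0⊕1⊕0⊕1⊕0⊕0⊕0⊕1⊕1⊕0⊕0⊕1⊕0⊕0 = 0
Syndrome s16…s1 = 00001 → error at position 1.
Flip position 1: 0111000101011011001010001100100 → 1111000101011011001010001100100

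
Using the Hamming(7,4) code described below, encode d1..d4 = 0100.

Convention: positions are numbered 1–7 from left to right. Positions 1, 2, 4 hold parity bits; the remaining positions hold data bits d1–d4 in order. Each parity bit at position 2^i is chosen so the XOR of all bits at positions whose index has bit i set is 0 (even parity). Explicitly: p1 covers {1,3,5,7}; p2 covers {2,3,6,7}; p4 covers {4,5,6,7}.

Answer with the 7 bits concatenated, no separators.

1001100

Place data at non-parity positions: p1 p2 0 p4 1 0 0
p1 (pos 1,3,5,7): XOR of data positions = 0⊕1⊕0 = 1
p2 (pos 2,3,6,7): XOR of data positions = 0⊕0⊕0 = 0
p4 (pos 4,5,6,7): XOR of data positions = 1⊕0⊕0 = 1
Codeword: 1001100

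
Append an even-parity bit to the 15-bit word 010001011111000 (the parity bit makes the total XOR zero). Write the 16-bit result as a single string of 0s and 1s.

0100010111110001

XOR of the 15 data bits: 0⊕1⊕0⊕0⊕0⊕1⊕0⊕1⊕1⊕1⊕1⊕1⊕0⊕0⊕0 = 1
Parity bit = 1 (so all 16 bits XOR to 0).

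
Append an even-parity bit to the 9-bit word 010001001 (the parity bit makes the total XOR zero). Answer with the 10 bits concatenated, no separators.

XOR of the 9 data bits: 0⊕1⊕0⊕0⊕0⊕1⊕0⊕0⊕1 = 1
Parity bit = 1 (so all 10 bits XOR to 0).

0100010011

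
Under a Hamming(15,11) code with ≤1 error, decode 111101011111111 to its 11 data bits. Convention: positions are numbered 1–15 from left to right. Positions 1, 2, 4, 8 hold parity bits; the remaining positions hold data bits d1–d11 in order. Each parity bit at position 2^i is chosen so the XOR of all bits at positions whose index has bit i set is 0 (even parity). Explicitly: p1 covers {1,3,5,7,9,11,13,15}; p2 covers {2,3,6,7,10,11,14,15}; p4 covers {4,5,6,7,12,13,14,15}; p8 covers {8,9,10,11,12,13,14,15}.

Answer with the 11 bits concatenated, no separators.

s1 (pos 1,3,5,7,9,11,13,15): 1⊕1⊕0⊕0⊕1⊕1⊕1⊕1 = 0
s2 (pos 2,3,6,7,10,11,14,15): 1⊕1⊕1⊕0⊕1⊕1⊕1⊕1 = 1
s4 (pos 4,5,6,7,12,13,14,15): 1⊕0⊕1⊕0⊕1⊕1⊕1⊕1 = 0
s8 (pos 8,9,10,11,12,13,14,15): 1⊕1⊕1⊕1⊕1⊕1⊕1⊕1 = 0
Syndrome s8…s1 = 0010 → error at position 2.
Flip position 2: 111101011111111 → 101101011111111
Read data bits from positions 3,5,6,7,9,10,11,12,13,14,15: 10101111111

10101111111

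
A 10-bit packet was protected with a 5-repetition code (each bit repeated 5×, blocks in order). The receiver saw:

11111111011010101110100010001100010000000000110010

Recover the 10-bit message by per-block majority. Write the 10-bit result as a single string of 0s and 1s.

1111000000

Block 1 (11111): 5 ones → 1
Block 2 (11101): 4 ones → 1
Block 3 (10101): 3 ones → 1
Block 4 (01110): 3 ones → 1
Block 5 (10001): 2 ones → 0
Block 6 (00011): 2 ones → 0
Block 7 (00010): 1 one → 0
Block 8 (00000): 0 ones → 0
Block 9 (00001): 1 one → 0
Block 10 (10010): 2 ones → 0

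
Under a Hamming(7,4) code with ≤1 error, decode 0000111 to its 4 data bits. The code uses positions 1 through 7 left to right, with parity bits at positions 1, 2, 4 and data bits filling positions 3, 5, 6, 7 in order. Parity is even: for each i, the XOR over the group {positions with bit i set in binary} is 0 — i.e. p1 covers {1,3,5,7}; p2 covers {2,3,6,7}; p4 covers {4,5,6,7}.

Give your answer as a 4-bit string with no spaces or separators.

s1 (pos 1,3,5,7): 0⊕0⊕1⊕1 = 0
s2 (pos 2,3,6,7): 0⊕0⊕1⊕1 = 0
s4 (pos 4,5,6,7): 0⊕1⊕1⊕1 = 1
Syndrome s4…s1 = 100 → error at position 4.
Flip position 4: 0000111 → 0001111
Read data bits from positions 3,5,6,7: 0111

0111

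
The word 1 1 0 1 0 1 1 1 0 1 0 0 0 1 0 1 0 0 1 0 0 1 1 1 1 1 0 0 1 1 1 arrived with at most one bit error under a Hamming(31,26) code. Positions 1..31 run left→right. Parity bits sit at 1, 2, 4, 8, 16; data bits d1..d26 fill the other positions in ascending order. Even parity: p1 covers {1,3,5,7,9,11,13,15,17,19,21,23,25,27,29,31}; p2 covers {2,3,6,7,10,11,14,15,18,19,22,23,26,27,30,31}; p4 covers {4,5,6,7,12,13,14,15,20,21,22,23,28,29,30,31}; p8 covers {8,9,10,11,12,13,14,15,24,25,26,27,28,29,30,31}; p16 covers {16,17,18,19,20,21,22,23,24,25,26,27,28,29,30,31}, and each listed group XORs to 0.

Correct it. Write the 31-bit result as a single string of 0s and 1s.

1101011101000111001001111100111

s1 (pos 1,3,5,7,9,11,13,15,17,19,21,23,25,27,29,31): 1⊕0⊕0⊕1⊕0⊕0⊕0⊕0⊕0⊕1⊕0⊕1⊕1⊕0⊕1⊕1 = 1
s2 (pos 2,3,6,7,10,11,14,15,18,19,22,23,26,27,30,31): 1⊕0⊕1⊕1⊕1⊕0⊕1⊕0⊕0⊕1⊕1⊕1⊕1⊕0⊕1⊕1 = 1
s4 (pos 4,5,6,7,12,13,14,15,20,21,22,23,28,29,30,31): 1⊕0⊕1⊕1⊕0⊕0⊕1⊕0⊕0⊕0⊕1⊕1⊕0⊕1⊕1⊕1 = 1
s8 (pos 8,9,10,11,12,13,14,15,24,25,26,27,28,29,30,31): 1⊕0⊕1⊕0⊕0⊕0⊕1⊕0⊕1⊕1⊕1⊕0⊕0⊕1⊕1⊕1 = 1
s16 (pos 16,17,18,19,20,21,22,23,24,25,26,27,28,29,30,31): 1⊕0⊕0⊕1⊕0⊕0⊕1⊕1⊕1⊕1⊕1⊕0⊕0⊕1⊕1⊕1 = 0
Syndrome s16…s1 = 01111 → error at position 15.
Flip position 15: 1101011101000101001001111100111 → 1101011101000111001001111100111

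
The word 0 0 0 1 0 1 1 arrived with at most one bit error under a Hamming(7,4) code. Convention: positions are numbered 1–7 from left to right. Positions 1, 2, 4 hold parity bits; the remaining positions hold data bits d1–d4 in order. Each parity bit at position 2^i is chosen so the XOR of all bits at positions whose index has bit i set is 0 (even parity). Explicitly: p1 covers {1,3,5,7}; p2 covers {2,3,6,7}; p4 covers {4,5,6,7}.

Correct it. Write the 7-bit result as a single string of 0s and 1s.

0001111

s1 (pos 1,3,5,7): 0⊕0⊕0⊕1 = 1
s2 (pos 2,3,6,7): 0⊕0⊕1⊕1 = 0
s4 (pos 4,5,6,7): 1⊕0⊕1⊕1 = 1
Syndrome s4…s1 = 101 → error at position 5.
Flip position 5: 0001011 → 0001111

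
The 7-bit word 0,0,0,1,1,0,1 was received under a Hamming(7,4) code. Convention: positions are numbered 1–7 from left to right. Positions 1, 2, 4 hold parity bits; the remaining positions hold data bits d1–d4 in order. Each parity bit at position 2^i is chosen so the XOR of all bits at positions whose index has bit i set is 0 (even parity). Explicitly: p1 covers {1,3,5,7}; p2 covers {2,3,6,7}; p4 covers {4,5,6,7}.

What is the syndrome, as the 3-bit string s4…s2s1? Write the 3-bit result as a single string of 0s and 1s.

s1 (pos 1,3,5,7): 0⊕0⊕1⊕1 = 0
s2 (pos 2,3,6,7): 0⊕0⊕0⊕1 = 1
s4 (pos 4,5,6,7): 1⊕1⊕0⊕1 = 1
Syndrome s4…s1 = 110 → error at position 6.

110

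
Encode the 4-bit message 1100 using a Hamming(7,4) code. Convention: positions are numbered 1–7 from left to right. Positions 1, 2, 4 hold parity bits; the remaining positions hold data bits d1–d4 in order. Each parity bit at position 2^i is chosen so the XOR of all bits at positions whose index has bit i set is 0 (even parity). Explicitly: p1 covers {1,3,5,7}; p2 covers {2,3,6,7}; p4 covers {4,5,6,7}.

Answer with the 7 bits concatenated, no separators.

Place data at non-parity positions: p1 p2 1 p4 1 0 0
p1 (pos 1,3,5,7): XOR of data positions = 1⊕1⊕0 = 0
p2 (pos 2,3,6,7): XOR of data positions = 1⊕0⊕0 = 1
p4 (pos 4,5,6,7): XOR of data positions = 1⊕0⊕0 = 1
Codeword: 0111100

0111100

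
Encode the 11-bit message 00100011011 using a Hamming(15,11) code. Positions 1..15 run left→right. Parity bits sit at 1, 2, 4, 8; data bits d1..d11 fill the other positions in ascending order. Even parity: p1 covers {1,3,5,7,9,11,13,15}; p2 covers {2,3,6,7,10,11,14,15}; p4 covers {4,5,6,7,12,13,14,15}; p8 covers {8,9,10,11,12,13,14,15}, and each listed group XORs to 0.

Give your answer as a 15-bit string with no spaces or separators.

Place data at non-parity positions: p1 p2 0 p4 0 1 0 p8 0 0 1 1 0 1 1
p1 (pos 1,3,5,7,9,11,13,15): XOR of data positions = 0⊕0⊕0⊕0⊕1⊕0⊕1 = 0
p2 (pos 2,3,6,7,10,11,14,15): XOR of data positions = 0⊕1⊕0⊕0⊕1⊕1⊕1 = 0
p4 (pos 4,5,6,7,12,13,14,15): XOR of data positions = 0⊕1⊕0⊕1⊕0⊕1⊕1 = 0
p8 (pos 8,9,10,11,12,13,14,15): XOR of data positions = 0⊕0⊕1⊕1⊕0⊕1⊕1 = 0
Codeword: 000001000011011

000001000011011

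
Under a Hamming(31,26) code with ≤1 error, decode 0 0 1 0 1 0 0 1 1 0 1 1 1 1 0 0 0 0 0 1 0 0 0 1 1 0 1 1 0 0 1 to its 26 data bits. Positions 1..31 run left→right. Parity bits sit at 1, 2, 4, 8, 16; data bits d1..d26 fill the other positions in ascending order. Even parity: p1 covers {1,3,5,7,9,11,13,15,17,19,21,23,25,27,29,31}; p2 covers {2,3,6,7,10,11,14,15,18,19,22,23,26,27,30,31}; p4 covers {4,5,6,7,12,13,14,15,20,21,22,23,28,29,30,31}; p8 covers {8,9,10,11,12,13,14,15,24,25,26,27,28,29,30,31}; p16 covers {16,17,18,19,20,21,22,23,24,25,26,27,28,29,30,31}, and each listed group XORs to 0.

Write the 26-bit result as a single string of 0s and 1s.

s1 (pos 1,3,5,7,9,11,13,15,17,19,21,23,25,27,29,31): 0⊕1⊕1⊕0⊕1⊕1⊕1⊕0⊕0⊕0⊕0⊕0⊕1⊕1⊕0⊕1 = 0
s2 (pos 2,3,6,7,10,11,14,15,18,19,22,23,26,27,30,31): 0⊕1⊕0⊕0⊕0⊕1⊕1⊕0⊕0⊕0⊕0⊕0⊕0⊕1⊕0⊕1 = 1
s4 (pos 4,5,6,7,12,13,14,15,20,21,22,23,28,29,30,31): 0⊕1⊕0⊕0⊕1⊕1⊕1⊕0⊕1⊕0⊕0⊕0⊕1⊕0⊕0⊕1 = 1
s8 (pos 8,9,10,11,12,13,14,15,24,25,26,27,28,29,30,31): 1⊕1⊕0⊕1⊕1⊕1⊕1⊕0⊕1⊕1⊕0⊕1⊕1⊕0⊕0⊕1 = 1
s16 (pos 16,17,18,19,20,21,22,23,24,25,26,27,28,29,30,31): 0⊕0⊕0⊕0⊕1⊕0⊕0⊕0⊕1⊕1⊕0⊕1⊕1⊕0⊕0⊕1 = 0
Syndrome s16…s1 = 01110 → error at position 14.
Flip position 14: 0010100110111100000100011011001 → 0010100110111000000100011011001
Read data bits from positions 3,5,6,7,9,10,11,12,13,14,15,17,18,19,20,21,22,23,24,25,26,27,28,29,30,31: 11001011100000100011011001

11001011100000100011011001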